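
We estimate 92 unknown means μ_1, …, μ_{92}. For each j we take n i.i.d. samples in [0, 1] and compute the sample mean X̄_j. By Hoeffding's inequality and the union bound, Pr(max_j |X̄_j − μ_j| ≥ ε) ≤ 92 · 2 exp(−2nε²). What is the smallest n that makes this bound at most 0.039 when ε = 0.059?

Need 2·92·exp(−2nε²) ≤ 0.039, i.e. exp(−2nε²) ≤ 0.039/184.
So 2nε² ≥ ln(184/0.039) = 8.459129.
Hence n ≥ 8.459129/(2·0.059²) = 1215.043.
The smallest integer n is 1216.

1216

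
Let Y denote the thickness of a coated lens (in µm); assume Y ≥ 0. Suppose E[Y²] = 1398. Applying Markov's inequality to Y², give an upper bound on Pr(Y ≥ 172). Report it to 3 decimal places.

Since Y ≥ 0, the event {Y ≥ 172} is the same as {Y² ≥ 29584}.
Markov's inequality applied to Y² gives Pr(Y² ≥ 29584) ≤ E[Y²]/29584 = 1398/29584 = 0.0473.

0.047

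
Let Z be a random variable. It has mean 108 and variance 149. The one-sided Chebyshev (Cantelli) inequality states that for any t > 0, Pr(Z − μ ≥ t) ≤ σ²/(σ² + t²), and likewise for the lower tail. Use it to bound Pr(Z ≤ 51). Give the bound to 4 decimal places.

Here σ² = 149 and t = 57, so σ² + t² = 3398.
Cantelli's bound: 149/3398 = 0.0438.

0.0438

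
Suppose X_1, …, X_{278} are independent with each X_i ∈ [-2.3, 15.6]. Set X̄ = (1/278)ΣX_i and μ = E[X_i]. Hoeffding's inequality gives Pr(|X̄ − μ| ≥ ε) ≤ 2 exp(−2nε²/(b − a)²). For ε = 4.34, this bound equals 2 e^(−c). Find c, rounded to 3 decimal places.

32.685

c = 2nε²/(b − a)² = 2·278·4.34² / 17.9² = 32.6850.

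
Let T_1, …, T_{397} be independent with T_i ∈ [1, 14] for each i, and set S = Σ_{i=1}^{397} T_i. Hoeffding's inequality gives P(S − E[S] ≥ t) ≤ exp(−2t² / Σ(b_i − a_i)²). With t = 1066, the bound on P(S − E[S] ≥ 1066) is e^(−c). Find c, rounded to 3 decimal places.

33.874

Σ(b_i − a_i)² = 397·(13)² = 67093.
c = 2t²/67093 = 2·1066²/67093 = 33.8741.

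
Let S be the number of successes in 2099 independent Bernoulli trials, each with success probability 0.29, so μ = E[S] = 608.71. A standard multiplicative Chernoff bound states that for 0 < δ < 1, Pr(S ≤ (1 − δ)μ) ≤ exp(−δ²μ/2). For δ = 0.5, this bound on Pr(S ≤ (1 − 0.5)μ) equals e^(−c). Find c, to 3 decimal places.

c = δ²μ/2 = 0.5²·608.71/2 = 76.0888.

76.089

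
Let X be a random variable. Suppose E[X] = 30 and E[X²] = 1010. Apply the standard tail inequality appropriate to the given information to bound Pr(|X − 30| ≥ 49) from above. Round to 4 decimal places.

The first two moments determine the variance, so Chebyshev's inequality is the sharpest standard bound available.
Var(X) = E[X²] − (E[X])² = 1010 − 900 = 110.
Chebyshev's inequality: Pr(|X − μ| ≥ t) ≤ Var(X)/t² = 110/2401 = 0.0458.

0.0458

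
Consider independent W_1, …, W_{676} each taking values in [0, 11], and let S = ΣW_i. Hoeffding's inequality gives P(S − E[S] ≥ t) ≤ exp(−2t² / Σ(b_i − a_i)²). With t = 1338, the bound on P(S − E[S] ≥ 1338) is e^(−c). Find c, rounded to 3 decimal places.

43.773

Σ(b_i − a_i)² = 676·(11)² = 81796.
c = 2t²/81796 = 2·1338²/81796 = 43.7734.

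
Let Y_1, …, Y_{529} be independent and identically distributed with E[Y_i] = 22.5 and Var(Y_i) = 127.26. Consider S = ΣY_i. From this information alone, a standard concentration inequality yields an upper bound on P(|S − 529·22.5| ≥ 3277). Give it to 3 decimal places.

With mean and variance of each term known, Chebyshev's inequality bounds the deviation of the sum (or sample mean).
Var(S) = n·Var(Y_i) = 529·127.26 = 67320.54.
Chebyshev: P(|S − 529·22.5| ≥ 3277) ≤ Var(S)/3277² = 67320.54/10738729 = 0.0063.

0.006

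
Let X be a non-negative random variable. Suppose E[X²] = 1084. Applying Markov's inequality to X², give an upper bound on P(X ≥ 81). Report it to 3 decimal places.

Since X ≥ 0, the event {X ≥ 81} is the same as {X² ≥ 6561}.
Markov's inequality applied to X² gives P(X² ≥ 6561) ≤ E[X²]/6561 = 1084/6561 = 0.1652.

0.165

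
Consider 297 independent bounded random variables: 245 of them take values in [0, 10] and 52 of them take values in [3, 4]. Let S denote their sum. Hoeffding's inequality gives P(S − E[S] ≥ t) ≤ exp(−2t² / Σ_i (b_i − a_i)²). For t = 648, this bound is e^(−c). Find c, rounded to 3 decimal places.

Σ(b_i − a_i)² = 245·10² + 52·1² = 24552.
c = 2t² / 24552 = 2·648² / 24552 = 34.2053.

34.205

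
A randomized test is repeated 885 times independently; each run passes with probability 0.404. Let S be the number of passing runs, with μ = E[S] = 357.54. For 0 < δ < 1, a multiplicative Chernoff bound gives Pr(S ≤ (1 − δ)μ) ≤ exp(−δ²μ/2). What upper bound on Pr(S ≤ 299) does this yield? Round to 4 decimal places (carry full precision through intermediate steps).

0.0083

Write 299 = (1 − δ)μ, so δ = 1 − 299/357.54 = 0.1637299…
Then the exponent is δ²μ/2 = (μ − 299)²/(2μ) = 4.792375.
Bound = exp(−4.792375) = 0.00829.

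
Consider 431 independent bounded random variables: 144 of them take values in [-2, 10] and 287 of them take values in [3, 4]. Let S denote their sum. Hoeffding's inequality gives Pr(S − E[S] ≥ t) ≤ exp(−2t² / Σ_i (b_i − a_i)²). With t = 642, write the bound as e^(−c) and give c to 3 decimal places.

39.211

Σ(b_i − a_i)² = 144·12² + 287·1² = 21023.
c = 2t² / 21023 = 2·642² / 21023 = 39.2108.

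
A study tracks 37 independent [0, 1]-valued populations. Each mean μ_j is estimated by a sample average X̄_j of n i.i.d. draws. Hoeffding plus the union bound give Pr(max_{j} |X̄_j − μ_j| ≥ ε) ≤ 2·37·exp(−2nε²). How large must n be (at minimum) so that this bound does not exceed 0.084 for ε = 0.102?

Need 2·37·exp(−2nε²) ≤ 0.084, i.e. exp(−2nε²) ≤ 0.084/74.
So 2nε² ≥ ln(74/0.084) = 6.781004.
Hence n ≥ 6.781004/(2·0.102²) = 325.884.
The smallest integer n is 326.

326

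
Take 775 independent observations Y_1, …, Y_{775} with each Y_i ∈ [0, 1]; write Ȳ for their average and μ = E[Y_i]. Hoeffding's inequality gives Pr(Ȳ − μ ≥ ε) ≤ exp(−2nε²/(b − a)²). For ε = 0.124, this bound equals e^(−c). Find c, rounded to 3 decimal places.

23.833

c = 2nε²/(b − a)² = 2·775·0.124² / 1² = 23.8328.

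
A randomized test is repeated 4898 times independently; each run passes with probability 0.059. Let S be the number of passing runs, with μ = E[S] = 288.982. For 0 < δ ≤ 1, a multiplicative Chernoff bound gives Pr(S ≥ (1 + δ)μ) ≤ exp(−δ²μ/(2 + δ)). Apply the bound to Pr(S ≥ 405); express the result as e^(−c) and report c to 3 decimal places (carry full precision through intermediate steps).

19.396

Write 405 = (1 + δ)μ, so δ = 405/288.982 − 1 = 0.4014714…
Then the exponent is δ²μ/(2 + δ) = (405 − μ)² / (μ·(2 + δ)) = 19.395570.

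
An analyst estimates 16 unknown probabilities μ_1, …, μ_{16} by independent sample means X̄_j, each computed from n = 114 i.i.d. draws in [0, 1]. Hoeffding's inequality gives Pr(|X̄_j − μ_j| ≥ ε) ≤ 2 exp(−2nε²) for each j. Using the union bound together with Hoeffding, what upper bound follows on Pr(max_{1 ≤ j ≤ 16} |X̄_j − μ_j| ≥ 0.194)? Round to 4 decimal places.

0.0060

Per-experiment Hoeffding bound: 2·exp(−2·114·0.194²) = 2·exp(−8.58101) = 0.00037527.
Union bound over 16 events: 16·0.00037527 = 0.00600.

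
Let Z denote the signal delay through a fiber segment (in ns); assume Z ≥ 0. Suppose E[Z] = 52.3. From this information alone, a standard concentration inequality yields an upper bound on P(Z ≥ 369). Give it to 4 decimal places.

Only the mean of a non-negative variable is known, so Markov's inequality is the applicable tail bound.
Markov's inequality: for a non-negative random variable, P(Z ≥ a) ≤ E[Z]/a.
Here E[Z] = 52.3 and a = 369, so the bound is 52.3/369 = 0.1417.

0.1417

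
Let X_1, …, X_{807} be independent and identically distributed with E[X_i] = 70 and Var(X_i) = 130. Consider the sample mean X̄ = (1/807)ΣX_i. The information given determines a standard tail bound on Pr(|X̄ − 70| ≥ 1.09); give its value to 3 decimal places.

0.136

With mean and variance of each term known, Chebyshev's inequality bounds the deviation of the sum (or sample mean).
Var(X̄) = Var(X_i)/n = 130/807 = 0.16109.
Chebyshev: Pr(|X̄ − 70| ≥ 1.09) ≤ Var(X̄)/(1.09)² = 130/(807·1.09²) = 0.1356.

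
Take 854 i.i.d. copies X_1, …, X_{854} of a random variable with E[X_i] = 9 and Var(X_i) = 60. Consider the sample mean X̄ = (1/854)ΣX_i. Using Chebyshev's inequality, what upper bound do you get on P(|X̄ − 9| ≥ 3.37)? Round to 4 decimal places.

0.0062

Var(X̄) = Var(X_i)/n = 60/854 = 0.070258.
Chebyshev: P(|X̄ − 9| ≥ 3.37) ≤ Var(X̄)/(3.37)² = 60/(854·3.37²) = 0.0062.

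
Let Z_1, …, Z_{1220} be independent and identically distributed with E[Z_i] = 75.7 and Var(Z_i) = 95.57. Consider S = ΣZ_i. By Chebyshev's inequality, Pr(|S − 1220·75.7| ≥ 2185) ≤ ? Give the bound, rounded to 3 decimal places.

0.024

Var(S) = n·Var(Z_i) = 1220·95.57 = 116595.4.
Chebyshev: Pr(|S − 1220·75.7| ≥ 2185) ≤ Var(S)/2185² = 116595.4/4774225 = 0.0244.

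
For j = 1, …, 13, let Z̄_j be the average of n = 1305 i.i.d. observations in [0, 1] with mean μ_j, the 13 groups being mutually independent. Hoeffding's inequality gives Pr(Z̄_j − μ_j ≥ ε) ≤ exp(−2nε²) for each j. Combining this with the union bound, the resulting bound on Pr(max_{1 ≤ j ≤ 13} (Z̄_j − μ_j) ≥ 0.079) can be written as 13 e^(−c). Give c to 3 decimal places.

Union bound over the 13 events: Pr(max_{1 ≤ j ≤ 13} (Z̄_j − μ_j) ≥ 0.079) ≤ 13·exp(−2nε²) = 13 exp(−2·1305·0.079²).
So c = 2·1305·0.079² = 16.2890.

16.289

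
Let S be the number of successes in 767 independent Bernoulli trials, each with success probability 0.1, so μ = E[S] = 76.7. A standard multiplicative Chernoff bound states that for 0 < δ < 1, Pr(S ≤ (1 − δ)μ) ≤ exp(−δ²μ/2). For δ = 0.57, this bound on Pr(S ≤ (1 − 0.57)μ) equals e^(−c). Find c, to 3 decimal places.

c = δ²μ/2 = 0.57²·76.7/2 = 12.4599.

12.460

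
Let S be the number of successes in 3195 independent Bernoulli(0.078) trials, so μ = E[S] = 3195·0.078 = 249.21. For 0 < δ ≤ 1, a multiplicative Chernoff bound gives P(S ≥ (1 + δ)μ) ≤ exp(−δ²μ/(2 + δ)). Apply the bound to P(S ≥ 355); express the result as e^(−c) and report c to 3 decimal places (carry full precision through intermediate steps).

Write 355 = (1 + δ)μ, so δ = 355/249.21 − 1 = 0.4245014…
Then the exponent is δ²μ/(2 + δ) = (355 − μ)² / (μ·(2 + δ)) = 18.522573.

18.523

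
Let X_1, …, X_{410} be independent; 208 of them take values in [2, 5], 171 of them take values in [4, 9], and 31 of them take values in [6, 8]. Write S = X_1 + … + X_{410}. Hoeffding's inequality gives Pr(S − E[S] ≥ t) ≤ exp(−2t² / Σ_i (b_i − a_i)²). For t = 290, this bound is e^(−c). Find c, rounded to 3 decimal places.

26.822

Σ(b_i − a_i)² = 208·3² + 171·5² + 31·2² = 6271.
c = 2t² / 6271 = 2·290² / 6271 = 26.8219.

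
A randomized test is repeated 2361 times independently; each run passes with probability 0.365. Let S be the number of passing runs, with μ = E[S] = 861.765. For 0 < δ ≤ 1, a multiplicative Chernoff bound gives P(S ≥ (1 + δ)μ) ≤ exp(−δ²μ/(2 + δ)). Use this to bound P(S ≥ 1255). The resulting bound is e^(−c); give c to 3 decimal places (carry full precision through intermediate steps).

73.052

Write 1255 = (1 + δ)μ, so δ = 1255/861.765 − 1 = 0.4563135…
Then the exponent is δ²μ/(2 + δ) = (1255 − μ)² / (μ·(2 + δ)) = 73.051928.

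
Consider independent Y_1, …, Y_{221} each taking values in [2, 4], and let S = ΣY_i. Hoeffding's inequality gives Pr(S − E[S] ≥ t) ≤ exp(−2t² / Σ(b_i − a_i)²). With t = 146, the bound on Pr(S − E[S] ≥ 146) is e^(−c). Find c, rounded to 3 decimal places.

Σ(b_i − a_i)² = 221·(2)² = 884.
c = 2t²/884 = 2·146²/884 = 48.2262.

48.226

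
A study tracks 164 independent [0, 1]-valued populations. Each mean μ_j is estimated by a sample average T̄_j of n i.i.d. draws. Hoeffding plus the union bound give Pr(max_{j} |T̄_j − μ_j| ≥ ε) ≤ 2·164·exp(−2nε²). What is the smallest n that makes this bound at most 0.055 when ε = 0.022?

Need 2·164·exp(−2nε²) ≤ 0.055, i.e. exp(−2nε²) ≤ 0.055/328.
So 2nε² ≥ ln(328/0.055) = 8.693436.
Hence n ≥ 8.693436/(2·0.022²) = 8980.822.
The smallest integer n is 8981.

8981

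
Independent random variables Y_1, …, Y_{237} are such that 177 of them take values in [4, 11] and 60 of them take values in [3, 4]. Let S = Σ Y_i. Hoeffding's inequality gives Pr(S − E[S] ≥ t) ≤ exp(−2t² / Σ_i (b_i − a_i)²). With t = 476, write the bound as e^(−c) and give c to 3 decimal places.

51.890

Σ(b_i − a_i)² = 177·7² + 60·1² = 8733.
c = 2t² / 8733 = 2·476² / 8733 = 51.8896.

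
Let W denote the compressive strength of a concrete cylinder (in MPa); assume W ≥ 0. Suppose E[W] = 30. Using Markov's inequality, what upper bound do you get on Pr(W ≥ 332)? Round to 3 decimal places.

Markov's inequality: for a non-negative random variable, Pr(W ≥ a) ≤ E[W]/a.
Here E[W] = 30 and a = 332, so the bound is 30/332 = 0.0904.

0.090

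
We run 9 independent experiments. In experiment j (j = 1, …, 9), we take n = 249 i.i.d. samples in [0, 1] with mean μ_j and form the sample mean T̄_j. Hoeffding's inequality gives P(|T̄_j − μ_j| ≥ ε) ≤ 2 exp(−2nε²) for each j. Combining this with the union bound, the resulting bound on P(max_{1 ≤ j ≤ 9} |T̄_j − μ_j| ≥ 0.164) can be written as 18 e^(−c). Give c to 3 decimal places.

Union bound over the 9 events: P(max_{1 ≤ j ≤ 9} |T̄_j − μ_j| ≥ 0.164) ≤ 9·2·exp(−2nε²) = 18 exp(−2·249·0.164²).
So c = 2·249·0.164² = 13.3942.

13.394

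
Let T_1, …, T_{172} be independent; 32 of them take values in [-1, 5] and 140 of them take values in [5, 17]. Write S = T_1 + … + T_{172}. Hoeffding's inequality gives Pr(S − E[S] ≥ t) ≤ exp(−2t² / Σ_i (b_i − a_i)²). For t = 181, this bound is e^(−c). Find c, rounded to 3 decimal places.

3.074

Σ(b_i − a_i)² = 32·6² + 140·12² = 21312.
c = 2t² / 21312 = 2·181² / 21312 = 3.0744.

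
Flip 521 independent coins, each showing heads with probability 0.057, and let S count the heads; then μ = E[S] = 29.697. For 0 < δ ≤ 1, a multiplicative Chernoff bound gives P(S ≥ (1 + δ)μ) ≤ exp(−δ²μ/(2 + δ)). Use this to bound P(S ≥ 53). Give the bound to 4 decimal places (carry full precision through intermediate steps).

0.0014

Write 53 = (1 + δ)μ, so δ = 53/29.697 − 1 = 0.7846921…
Then the exponent is δ²μ/(2 + δ) = (53 − μ)² / (μ·(2 + δ)) = 6.566499.
Bound = exp(−6.566499) = 0.00141.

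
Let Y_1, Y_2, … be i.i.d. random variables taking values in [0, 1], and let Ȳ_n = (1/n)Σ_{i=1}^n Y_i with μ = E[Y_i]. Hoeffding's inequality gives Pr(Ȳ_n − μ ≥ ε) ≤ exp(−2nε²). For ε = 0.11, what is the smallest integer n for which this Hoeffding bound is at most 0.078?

Require exp(−2nε²) ≤ 0.078, i.e. 2nε² ≥ ln(1/0.078) = 2.551046.
So n ≥ 2.551046 / (2·0.11²) = 105.415.
The smallest integer n is 106.

106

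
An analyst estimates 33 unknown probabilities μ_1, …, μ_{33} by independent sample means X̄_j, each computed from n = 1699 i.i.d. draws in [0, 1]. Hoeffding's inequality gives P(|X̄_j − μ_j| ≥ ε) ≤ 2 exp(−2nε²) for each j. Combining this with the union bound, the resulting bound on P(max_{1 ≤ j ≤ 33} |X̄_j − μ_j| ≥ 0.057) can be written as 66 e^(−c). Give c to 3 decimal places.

Union bound over the 33 events: P(max_{1 ≤ j ≤ 33} |X̄_j − μ_j| ≥ 0.057) ≤ 33·2·exp(−2nε²) = 66 exp(−2·1699·0.057²).
So c = 2·1699·0.057² = 11.0401.

11.040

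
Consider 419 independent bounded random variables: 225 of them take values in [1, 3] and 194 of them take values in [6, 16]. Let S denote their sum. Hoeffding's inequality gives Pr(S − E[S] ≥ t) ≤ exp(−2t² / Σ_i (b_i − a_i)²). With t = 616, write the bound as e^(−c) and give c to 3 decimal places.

37.385

Σ(b_i − a_i)² = 225·2² + 194·10² = 20300.
c = 2t² / 20300 = 2·616² / 20300 = 37.3848.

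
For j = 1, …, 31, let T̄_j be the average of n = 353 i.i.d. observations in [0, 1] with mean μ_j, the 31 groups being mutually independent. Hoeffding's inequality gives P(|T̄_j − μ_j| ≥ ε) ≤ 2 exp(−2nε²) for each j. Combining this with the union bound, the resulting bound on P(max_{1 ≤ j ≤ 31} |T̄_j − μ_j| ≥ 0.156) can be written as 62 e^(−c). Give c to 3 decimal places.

17.181

Union bound over the 31 events: P(max_{1 ≤ j ≤ 31} |T̄_j − μ_j| ≥ 0.156) ≤ 31·2·exp(−2nε²) = 62 exp(−2·353·0.156²).
So c = 2·353·0.156² = 17.1812.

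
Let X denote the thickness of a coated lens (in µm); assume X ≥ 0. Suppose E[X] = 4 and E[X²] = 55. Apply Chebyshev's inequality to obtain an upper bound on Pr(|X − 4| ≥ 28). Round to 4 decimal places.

Var(X) = E[X²] − (E[X])² = 55 − 16 = 39.
Chebyshev's inequality: Pr(|X − μ| ≥ t) ≤ Var(X)/t² = 39/784 = 0.0497.

0.0497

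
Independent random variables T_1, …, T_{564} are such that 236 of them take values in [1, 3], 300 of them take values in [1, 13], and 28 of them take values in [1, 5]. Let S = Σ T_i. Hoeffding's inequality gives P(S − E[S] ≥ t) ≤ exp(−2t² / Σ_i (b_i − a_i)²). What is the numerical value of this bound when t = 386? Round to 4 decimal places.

Σ(b_i − a_i)² = 236·2² + 300·12² + 28·4² = 44592.
Exponent = 2·386² / 44592 = 6.68263.
Bound = exp(−6.68263) = 0.00125.

0.0013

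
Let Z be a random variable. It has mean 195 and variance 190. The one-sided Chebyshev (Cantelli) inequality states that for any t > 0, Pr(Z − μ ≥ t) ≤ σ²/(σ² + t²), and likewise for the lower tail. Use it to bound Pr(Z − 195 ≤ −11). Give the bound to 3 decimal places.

Here σ² = 190 and t = 11, so σ² + t² = 311.
Cantelli's bound: 190/311 = 0.6109.

0.611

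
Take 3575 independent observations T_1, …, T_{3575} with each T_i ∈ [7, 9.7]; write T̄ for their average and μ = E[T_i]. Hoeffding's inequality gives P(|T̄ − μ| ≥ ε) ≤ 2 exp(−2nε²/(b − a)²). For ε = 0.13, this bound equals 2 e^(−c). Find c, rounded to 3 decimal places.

16.575

c = 2nε²/(b − a)² = 2·3575·0.13² / 2.7² = 16.5754.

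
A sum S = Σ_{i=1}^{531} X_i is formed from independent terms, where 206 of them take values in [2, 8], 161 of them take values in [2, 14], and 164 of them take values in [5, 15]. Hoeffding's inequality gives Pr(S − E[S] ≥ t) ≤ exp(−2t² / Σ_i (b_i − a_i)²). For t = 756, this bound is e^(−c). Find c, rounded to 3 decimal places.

24.321

Σ(b_i − a_i)² = 206·6² + 161·12² + 164·10² = 47000.
c = 2t² / 47000 = 2·756² / 47000 = 24.3207.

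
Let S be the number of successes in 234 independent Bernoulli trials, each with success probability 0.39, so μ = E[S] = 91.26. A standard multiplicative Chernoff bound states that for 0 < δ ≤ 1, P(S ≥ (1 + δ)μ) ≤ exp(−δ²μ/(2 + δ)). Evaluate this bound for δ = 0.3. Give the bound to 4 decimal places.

0.0281

Exponent = δ²μ/(2 + δ) = 0.3²·91.26/2.3 = 3.5710.
Bound = exp(−3.5710) = 0.02813.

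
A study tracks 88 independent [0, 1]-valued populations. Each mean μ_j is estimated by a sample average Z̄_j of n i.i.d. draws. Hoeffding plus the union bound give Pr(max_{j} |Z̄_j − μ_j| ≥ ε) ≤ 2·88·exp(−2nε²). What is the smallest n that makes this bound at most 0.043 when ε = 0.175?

136

Need 2·88·exp(−2nε²) ≤ 0.043, i.e. exp(−2nε²) ≤ 0.043/176.
So 2nε² ≥ ln(176/0.043) = 8.317039.
Hence n ≥ 8.317039/(2·0.175²) = 135.788.
The smallest integer n is 136.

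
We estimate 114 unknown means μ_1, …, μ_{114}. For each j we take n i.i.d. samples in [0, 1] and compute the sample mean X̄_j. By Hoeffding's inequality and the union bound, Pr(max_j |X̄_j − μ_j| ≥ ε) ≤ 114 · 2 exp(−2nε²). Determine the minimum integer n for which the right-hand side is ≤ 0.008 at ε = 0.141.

258

Need 2·114·exp(−2nε²) ≤ 0.008, i.e. exp(−2nε²) ≤ 0.008/228.
So 2nε² ≥ ln(228/0.008) = 10.257659.
Hence n ≥ 10.257659/(2·0.141²) = 257.976.
The smallest integer n is 258.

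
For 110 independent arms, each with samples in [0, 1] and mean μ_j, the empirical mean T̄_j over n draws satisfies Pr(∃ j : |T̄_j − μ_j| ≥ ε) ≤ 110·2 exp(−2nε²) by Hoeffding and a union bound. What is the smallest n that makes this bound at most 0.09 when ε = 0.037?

2850

Need 2·110·exp(−2nε²) ≤ 0.09, i.e. exp(−2nε²) ≤ 0.09/220.
So 2nε² ≥ ln(220/0.09) = 7.801573.
Hence n ≥ 7.801573/(2·0.037²) = 2849.369.
The smallest integer n is 2850.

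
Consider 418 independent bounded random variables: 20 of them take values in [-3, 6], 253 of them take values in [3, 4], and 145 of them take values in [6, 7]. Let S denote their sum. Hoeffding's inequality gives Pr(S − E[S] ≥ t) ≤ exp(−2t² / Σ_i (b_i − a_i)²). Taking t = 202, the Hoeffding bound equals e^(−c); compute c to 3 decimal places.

40.440

Σ(b_i − a_i)² = 20·9² + 253·1² + 145·1² = 2018.
c = 2t² / 2018 = 2·202² / 2018 = 40.4400.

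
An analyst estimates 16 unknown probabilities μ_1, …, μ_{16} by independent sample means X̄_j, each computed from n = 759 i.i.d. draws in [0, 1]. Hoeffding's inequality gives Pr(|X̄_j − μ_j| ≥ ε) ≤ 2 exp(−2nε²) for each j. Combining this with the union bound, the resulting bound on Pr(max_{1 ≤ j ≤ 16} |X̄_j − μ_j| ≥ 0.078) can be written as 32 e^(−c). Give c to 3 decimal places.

9.236

Union bound over the 16 events: Pr(max_{1 ≤ j ≤ 16} |X̄_j − μ_j| ≥ 0.078) ≤ 16·2·exp(−2nε²) = 32 exp(−2·759·0.078²).
So c = 2·759·0.078² = 9.2355.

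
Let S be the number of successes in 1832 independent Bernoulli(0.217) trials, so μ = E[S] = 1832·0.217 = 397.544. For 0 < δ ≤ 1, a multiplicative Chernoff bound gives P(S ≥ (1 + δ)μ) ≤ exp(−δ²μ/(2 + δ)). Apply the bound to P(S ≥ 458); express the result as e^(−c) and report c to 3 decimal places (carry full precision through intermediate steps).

4.272

Write 458 = (1 + δ)μ, so δ = 458/397.544 − 1 = 0.1520737…
Then the exponent is δ²μ/(2 + δ) = (458 − μ)² / (μ·(2 + δ)) = 4.272051.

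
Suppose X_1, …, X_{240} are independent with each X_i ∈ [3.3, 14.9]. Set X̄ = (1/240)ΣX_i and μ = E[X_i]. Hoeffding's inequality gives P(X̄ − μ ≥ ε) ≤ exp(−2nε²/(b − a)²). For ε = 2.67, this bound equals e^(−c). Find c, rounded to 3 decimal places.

c = 2nε²/(b − a)² = 2·240·2.67² / 11.6² = 25.4301.

25.430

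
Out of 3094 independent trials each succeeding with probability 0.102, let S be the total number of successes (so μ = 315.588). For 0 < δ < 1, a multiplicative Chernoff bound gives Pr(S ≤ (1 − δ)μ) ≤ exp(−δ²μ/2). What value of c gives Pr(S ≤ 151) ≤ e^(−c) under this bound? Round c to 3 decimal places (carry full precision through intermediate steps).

42.919

Write 151 = (1 − δ)μ, so δ = 1 − 151/315.588 = 0.5215281…
Then the exponent is δ²μ/2 = (μ − 151)²/(2μ) = 42.918631.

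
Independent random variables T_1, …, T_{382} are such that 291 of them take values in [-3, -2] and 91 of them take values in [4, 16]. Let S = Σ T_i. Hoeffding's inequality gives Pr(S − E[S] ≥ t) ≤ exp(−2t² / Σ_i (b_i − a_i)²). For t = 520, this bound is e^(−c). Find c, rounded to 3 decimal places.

Σ(b_i − a_i)² = 291·1² + 91·12² = 13395.
c = 2t² / 13395 = 2·520² / 13395 = 40.3733.

40.373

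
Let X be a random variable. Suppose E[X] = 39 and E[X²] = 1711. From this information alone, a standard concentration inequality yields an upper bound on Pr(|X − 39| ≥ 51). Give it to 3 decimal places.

0.073

The first two moments determine the variance, so Chebyshev's inequality is the sharpest standard bound available.
Var(X) = E[X²] − (E[X])² = 1711 − 1521 = 190.
Chebyshev's inequality: Pr(|X − μ| ≥ t) ≤ Var(X)/t² = 190/2601 = 0.0730.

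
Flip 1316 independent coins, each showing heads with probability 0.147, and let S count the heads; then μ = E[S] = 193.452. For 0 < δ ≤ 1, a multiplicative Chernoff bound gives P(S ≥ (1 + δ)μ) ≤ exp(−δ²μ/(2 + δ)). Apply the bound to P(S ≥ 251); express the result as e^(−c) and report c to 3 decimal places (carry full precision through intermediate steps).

Write 251 = (1 + δ)μ, so δ = 251/193.452 − 1 = 0.2974795…
Then the exponent is δ²μ/(2 + δ) = (251 − μ)² / (μ·(2 + δ)) = 7.451361.

7.451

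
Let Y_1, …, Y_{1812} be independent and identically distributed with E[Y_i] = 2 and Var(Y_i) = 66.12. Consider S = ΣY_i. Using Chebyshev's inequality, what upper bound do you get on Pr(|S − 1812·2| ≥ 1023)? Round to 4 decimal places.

0.1145

Var(S) = n·Var(Y_i) = 1812·66.12 = 119809.44.
Chebyshev: Pr(|S − 1812·2| ≥ 1023) ≤ Var(S)/1023² = 119809.44/1046529 = 0.1145.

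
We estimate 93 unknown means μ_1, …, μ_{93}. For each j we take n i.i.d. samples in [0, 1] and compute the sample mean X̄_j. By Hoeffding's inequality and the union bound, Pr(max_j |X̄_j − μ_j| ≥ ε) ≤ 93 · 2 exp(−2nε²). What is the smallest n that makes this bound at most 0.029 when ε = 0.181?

Need 2·93·exp(−2nε²) ≤ 0.029, i.e. exp(−2nε²) ≤ 0.029/186.
So 2nε² ≥ ln(186/0.029) = 8.766206.
Hence n ≥ 8.766206/(2·0.181²) = 133.790.
The smallest integer n is 134.

134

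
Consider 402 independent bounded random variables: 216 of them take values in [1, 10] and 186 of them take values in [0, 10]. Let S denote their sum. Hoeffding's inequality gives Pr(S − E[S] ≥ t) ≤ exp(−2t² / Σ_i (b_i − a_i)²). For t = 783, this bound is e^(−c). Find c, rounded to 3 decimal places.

Σ(b_i − a_i)² = 216·9² + 186·10² = 36096.
c = 2t² / 36096 = 2·783² / 36096 = 33.9699.

33.970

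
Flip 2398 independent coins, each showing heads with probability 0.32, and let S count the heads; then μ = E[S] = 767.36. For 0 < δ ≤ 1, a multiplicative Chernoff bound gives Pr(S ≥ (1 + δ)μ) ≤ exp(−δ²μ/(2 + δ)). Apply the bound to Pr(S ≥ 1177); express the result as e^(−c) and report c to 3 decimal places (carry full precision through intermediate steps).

86.303

Write 1177 = (1 + δ)μ, so δ = 1177/767.36 − 1 = 0.5338303…
Then the exponent is δ²μ/(2 + δ) = (1177 − μ)² / (μ·(2 + δ)) = 86.303426.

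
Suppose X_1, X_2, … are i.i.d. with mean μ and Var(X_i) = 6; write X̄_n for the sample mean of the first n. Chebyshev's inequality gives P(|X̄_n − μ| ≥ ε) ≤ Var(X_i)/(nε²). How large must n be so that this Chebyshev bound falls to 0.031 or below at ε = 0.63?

Require 6/(n·0.63²) ≤ 0.031, i.e. n ≥ 6/(0.031·0.63²) = 487.650.
The smallest integer n is 488.

488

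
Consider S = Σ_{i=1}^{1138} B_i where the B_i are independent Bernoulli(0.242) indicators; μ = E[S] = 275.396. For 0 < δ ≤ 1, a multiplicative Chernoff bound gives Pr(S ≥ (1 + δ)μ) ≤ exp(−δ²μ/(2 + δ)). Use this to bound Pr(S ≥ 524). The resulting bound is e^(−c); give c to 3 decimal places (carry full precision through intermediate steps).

Write 524 = (1 + δ)μ, so δ = 524/275.396 − 1 = 0.9027146…
Then the exponent is δ²μ/(2 + δ) = (524 − μ)² / (μ·(2 + δ)) = 77.313308.

77.313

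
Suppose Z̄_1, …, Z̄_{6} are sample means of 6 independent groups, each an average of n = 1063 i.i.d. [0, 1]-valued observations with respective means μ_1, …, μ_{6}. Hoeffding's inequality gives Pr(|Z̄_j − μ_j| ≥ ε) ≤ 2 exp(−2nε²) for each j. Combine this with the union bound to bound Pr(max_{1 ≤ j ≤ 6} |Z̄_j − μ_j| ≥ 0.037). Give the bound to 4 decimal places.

Per-experiment Hoeffding bound: 2·exp(−2·1063·0.037²) = 2·exp(−2.91049) = 0.1089.
Union bound over 6 events: 6·0.1089 = 0.65339.

0.6534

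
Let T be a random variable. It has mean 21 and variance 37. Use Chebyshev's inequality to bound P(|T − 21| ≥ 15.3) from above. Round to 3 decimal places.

Chebyshev: P(|T − μ| ≥ t) ≤ Var(T)/t².
Bound = 37 / 234.09 = 0.1581.

0.158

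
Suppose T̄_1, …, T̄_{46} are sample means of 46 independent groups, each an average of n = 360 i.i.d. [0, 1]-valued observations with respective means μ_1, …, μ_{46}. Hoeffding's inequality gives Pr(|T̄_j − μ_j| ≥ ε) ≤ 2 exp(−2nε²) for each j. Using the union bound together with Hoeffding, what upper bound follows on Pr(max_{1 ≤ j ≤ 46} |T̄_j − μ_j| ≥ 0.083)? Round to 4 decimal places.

0.6451

Per-experiment Hoeffding bound: 2·exp(−2·360·0.083²) = 2·exp(−4.96008) = 0.014025.
Union bound over 46 events: 46·0.014025 = 0.64514.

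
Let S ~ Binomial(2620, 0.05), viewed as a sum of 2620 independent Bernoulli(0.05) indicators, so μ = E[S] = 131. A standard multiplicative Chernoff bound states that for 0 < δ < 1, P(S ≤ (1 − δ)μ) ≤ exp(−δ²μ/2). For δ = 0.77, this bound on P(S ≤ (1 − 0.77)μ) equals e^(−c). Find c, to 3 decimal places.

c = δ²μ/2 = 0.77²·131/2 = 38.8349.

38.835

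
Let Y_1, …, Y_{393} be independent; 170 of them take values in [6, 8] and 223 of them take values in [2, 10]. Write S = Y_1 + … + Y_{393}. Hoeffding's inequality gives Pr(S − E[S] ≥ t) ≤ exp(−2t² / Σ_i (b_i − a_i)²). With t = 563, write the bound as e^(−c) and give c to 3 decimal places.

42.398

Σ(b_i − a_i)² = 170·2² + 223·8² = 14952.
c = 2t² / 14952 = 2·563² / 14952 = 42.3982.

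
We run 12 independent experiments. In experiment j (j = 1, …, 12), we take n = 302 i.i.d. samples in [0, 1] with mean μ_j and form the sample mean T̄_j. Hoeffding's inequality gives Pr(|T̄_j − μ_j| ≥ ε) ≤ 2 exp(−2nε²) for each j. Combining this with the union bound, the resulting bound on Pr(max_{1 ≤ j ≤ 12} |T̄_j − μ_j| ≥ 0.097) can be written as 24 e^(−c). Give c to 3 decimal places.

5.683

Union bound over the 12 events: Pr(max_{1 ≤ j ≤ 12} |T̄_j − μ_j| ≥ 0.097) ≤ 12·2·exp(−2nε²) = 24 exp(−2·302·0.097²).
So c = 2·302·0.097² = 5.6830.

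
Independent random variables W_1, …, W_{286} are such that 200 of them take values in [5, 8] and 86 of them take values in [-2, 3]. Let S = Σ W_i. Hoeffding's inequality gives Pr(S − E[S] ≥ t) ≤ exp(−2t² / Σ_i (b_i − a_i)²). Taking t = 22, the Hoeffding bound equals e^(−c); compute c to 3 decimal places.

0.245

Σ(b_i − a_i)² = 200·3² + 86·5² = 3950.
c = 2t² / 3950 = 2·22² / 3950 = 0.2451.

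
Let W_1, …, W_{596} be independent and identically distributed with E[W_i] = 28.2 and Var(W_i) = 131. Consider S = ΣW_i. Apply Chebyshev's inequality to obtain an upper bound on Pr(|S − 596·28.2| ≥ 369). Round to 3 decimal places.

Var(S) = n·Var(W_i) = 596·131 = 78076.
Chebyshev: Pr(|S − 596·28.2| ≥ 369) ≤ Var(S)/369² = 78076/136161 = 0.5734.

0.573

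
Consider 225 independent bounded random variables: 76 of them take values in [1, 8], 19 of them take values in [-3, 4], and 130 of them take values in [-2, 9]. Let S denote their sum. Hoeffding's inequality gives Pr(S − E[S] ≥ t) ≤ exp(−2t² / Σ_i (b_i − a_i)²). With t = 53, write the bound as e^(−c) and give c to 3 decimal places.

Σ(b_i − a_i)² = 76·7² + 19·7² + 130·11² = 20385.
c = 2t² / 20385 = 2·53² / 20385 = 0.2756.

0.276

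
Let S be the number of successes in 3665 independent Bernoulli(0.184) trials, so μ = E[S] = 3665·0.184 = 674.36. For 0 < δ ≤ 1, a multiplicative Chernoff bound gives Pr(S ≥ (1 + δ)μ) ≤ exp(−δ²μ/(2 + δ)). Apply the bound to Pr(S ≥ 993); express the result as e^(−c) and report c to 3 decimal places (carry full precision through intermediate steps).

60.894

Write 993 = (1 + δ)μ, so δ = 993/674.36 − 1 = 0.4725073…
Then the exponent is δ²μ/(2 + δ) = (993 − μ)² / (μ·(2 + δ)) = 60.893538.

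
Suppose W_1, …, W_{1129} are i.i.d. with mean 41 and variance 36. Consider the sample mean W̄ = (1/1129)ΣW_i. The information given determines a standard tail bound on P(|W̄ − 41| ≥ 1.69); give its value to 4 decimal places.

0.0112

With mean and variance of each term known, Chebyshev's inequality bounds the deviation of the sum (or sample mean).
Var(W̄) = Var(W_i)/n = 36/1129 = 0.031887.
Chebyshev: P(|W̄ − 41| ≥ 1.69) ≤ Var(W̄)/(1.69)² = 36/(1129·1.69²) = 0.0112.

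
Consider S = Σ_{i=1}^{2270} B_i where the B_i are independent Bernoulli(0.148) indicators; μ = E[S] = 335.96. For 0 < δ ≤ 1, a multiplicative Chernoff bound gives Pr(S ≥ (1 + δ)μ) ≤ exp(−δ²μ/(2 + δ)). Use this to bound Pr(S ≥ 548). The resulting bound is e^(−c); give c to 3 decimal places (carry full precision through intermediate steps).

Write 548 = (1 + δ)μ, so δ = 548/335.96 − 1 = 0.6311466…
Then the exponent is δ²μ/(2 + δ) = (548 − μ)² / (μ·(2 + δ)) = 50.863118.

50.863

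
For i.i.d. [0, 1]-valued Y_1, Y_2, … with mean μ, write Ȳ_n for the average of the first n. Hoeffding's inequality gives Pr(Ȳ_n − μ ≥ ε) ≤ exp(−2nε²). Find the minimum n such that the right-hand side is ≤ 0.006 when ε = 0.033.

2349

Require exp(−2nε²) ≤ 0.006, i.e. 2nε² ≥ ln(1/0.006) = 5.115996.
So n ≥ 5.115996 / (2·0.033²) = 2348.942.
The smallest integer n is 2349.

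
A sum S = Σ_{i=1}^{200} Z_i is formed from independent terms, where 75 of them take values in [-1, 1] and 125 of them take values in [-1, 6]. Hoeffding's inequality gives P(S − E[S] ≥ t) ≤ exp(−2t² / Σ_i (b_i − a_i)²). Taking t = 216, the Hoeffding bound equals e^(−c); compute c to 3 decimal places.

14.523

Σ(b_i − a_i)² = 75·2² + 125·7² = 6425.
c = 2t² / 6425 = 2·216² / 6425 = 14.5233.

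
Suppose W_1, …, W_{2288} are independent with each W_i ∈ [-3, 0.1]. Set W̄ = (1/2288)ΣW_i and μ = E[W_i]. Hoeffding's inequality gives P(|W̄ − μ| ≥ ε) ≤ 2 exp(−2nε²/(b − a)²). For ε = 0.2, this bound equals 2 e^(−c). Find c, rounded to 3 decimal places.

19.047

c = 2nε²/(b − a)² = 2·2288·0.2² / 3.1² = 19.0468.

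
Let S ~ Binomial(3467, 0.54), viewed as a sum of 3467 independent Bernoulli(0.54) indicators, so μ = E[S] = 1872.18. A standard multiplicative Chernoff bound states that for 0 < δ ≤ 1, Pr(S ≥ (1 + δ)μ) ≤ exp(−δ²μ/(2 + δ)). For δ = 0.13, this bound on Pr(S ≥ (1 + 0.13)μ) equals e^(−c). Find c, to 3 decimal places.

c = δ²μ/(2 + δ) = 0.13²·1872.18/(2 + 0.13) = 14.8544.

14.854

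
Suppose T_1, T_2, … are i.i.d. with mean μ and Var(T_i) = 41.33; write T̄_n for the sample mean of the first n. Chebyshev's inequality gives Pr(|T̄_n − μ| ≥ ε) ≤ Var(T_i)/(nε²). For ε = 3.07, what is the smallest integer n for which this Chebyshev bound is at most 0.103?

Require 41.33/(n·3.07²) ≤ 0.103, i.e. n ≥ 41.33/(0.103·3.07²) = 42.575.
The smallest integer n is 43.

43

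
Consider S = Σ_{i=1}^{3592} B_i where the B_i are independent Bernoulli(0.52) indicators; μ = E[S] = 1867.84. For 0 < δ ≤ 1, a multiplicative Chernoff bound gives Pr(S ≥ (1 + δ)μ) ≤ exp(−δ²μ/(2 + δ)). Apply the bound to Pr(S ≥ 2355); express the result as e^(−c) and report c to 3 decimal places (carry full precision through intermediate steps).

Write 2355 = (1 + δ)μ, so δ = 2355/1867.84 − 1 = 0.2608146…
Then the exponent is δ²μ/(2 + δ) = (2355 − μ)² / (μ·(2 + δ)) = 56.200298.

56.200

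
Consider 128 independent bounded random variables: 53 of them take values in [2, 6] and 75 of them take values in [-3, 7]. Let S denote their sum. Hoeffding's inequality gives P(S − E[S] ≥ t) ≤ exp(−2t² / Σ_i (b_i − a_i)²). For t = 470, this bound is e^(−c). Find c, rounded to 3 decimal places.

52.923

Σ(b_i − a_i)² = 53·4² + 75·10² = 8348.
c = 2t² / 8348 = 2·470² / 8348 = 52.9229.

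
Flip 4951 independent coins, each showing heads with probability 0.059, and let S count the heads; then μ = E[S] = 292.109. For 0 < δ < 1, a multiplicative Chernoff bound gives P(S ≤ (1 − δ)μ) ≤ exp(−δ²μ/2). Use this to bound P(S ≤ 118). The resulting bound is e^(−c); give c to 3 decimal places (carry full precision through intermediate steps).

Write 118 = (1 − δ)μ, so δ = 1 − 118/292.109 = 0.5960412…
Then the exponent is δ²μ/2 = (μ − 118)²/(2μ) = 51.888069.

51.888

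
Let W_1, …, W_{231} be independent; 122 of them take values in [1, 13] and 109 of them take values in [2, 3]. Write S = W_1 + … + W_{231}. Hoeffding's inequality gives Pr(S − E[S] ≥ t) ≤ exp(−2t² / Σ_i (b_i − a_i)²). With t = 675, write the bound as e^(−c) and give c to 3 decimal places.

51.550

Σ(b_i − a_i)² = 122·12² + 109·1² = 17677.
c = 2t² / 17677 = 2·675² / 17677 = 51.5500.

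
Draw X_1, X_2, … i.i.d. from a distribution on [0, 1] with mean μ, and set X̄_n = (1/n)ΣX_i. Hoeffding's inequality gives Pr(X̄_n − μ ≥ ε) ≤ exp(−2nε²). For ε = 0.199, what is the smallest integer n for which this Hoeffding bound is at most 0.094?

30

Require exp(−2nε²) ≤ 0.094, i.e. 2nε² ≥ ln(1/0.094) = 2.364460.
So n ≥ 2.364460 / (2·0.199²) = 29.854.
The smallest integer n is 30.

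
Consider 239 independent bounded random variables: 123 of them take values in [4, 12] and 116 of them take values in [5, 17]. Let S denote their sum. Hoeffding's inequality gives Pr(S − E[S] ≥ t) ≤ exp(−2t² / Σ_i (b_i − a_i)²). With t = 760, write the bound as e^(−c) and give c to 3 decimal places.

Σ(b_i − a_i)² = 123·8² + 116·12² = 24576.
c = 2t² / 24576 = 2·760² / 24576 = 47.0052.

47.005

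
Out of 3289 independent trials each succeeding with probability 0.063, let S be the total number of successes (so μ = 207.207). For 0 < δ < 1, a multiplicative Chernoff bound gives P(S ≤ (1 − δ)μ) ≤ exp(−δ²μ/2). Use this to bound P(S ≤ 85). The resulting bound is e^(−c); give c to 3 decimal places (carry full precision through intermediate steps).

36.038

Write 85 = (1 − δ)μ, so δ = 1 − 85/207.207 = 0.5897822…
Then the exponent is δ²μ/2 = (μ − 85)²/(2μ) = 36.037757.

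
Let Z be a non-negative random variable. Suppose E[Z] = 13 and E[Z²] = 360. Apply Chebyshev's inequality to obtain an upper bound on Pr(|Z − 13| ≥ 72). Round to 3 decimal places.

0.037

Var(Z) = E[Z²] − (E[Z])² = 360 − 169 = 191.
Chebyshev's inequality: Pr(|Z − μ| ≥ t) ≤ Var(Z)/t² = 191/5184 = 0.0368.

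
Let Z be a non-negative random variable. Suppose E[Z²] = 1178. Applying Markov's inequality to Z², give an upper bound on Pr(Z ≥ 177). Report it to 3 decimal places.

0.038

Since Z ≥ 0, the event {Z ≥ 177} is the same as {Z² ≥ 31329}.
Markov's inequality applied to Z² gives Pr(Z² ≥ 31329) ≤ E[Z²]/31329 = 1178/31329 = 0.0376.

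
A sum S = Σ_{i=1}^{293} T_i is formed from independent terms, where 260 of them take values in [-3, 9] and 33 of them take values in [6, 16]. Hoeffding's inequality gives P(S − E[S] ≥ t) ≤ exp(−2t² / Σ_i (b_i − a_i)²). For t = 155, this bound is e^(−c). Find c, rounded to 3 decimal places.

Σ(b_i − a_i)² = 260·12² + 33·10² = 40740.
c = 2t² / 40740 = 2·155² / 40740 = 1.1794.

1.179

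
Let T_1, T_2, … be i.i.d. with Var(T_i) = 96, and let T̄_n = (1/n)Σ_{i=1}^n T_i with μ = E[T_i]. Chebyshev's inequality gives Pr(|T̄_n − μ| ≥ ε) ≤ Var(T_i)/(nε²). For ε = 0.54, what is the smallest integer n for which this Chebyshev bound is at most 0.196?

Require 96/(n·0.54²) ≤ 0.196, i.e. n ≥ 96/(0.196·0.54²) = 1679.684.
The smallest integer n is 1680.

1680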